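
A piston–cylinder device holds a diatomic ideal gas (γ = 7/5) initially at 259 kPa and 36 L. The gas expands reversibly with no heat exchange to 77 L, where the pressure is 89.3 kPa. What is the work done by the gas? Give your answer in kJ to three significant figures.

W ≈ 6.12 kJ

Adiabatic: W = (P₁V₁ − P₂V₂)/(γ − 1) with γ = 7/5.
P₁V₁ = 9324 J, P₂V₂ = 6876 J.
W = (9324 − 6876) / 0.4 = 6120 J.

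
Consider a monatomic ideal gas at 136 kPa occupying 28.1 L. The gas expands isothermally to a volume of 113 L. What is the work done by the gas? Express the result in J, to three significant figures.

Isothermal: W = nRT ln(V₂/V₁) = P₁V₁ ln(V₂/V₁).
P₁V₁ = (136 kPa)(28.1 L) = 3822 J.
W = 3822 × ln(113/28.1) = 3822 × 1.392
W_by_gas = 5318 J.

W ≈ 5320 J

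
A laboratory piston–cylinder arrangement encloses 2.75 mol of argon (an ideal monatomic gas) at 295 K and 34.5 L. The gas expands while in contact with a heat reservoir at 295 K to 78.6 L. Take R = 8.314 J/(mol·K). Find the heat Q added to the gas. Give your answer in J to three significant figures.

Isothermal ⇒ ΔU = 0, so Q = W = nRT ln(V₂/V₁).
Q = (2.75)(8.314)(295) ln(78.6/34.5) = 6745 × 0.8234 = 5554 J.

Q ≈ 5550 J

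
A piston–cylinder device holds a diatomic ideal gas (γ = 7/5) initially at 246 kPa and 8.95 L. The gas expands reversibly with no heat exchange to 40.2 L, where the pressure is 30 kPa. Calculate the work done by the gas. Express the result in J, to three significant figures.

Adiabatic: W = (P₁V₁ − P₂V₂)/(γ − 1) with γ = 7/5.
P₁V₁ = 2202 J, P₂V₂ = 1206 J.
W = (2202 − 1206) / 0.4 = 2489 J.

W ≈ 2490 J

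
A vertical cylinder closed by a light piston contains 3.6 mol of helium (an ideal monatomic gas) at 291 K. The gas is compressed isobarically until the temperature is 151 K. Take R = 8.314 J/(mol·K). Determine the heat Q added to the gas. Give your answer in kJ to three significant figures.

Isobaric: W = nRΔT = (3.6)(8.314)(-140) = -4190 J.
ΔU = nCᵥΔT with Cᵥ = 3R/2: ΔU = (3.6)(12.47)(-140) = -6285 J.
Q = ΔU + W = -6285 − 4190 = -10476 J.

Q ≈ -10.5 kJ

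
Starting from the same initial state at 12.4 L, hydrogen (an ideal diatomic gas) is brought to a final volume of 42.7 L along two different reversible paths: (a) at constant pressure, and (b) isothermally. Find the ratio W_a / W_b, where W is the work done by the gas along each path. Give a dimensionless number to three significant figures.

Path (a) isobaric: W = P₁(V₂ − V₁) → W_a/(P₁V₁) = 2.444.
Path (b) isothermal: W = P₁V₁ ln(V₂/V₁) → W_b/(P₁V₁) = 1.237.
W_a / W_b = 2.444 / 1.237 = 1.976.

W_a / W_b ≈ 1.98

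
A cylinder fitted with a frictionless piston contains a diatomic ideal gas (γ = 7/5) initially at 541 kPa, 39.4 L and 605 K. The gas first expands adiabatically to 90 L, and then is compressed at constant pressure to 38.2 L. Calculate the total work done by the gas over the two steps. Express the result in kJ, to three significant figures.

Step 1 (adiabatic): W = (P₁V₁ − P₂V₂)/(γ−1) = (21315 − 15318)/0.4 = 14994 J.
After step 1: P = 170.2 kPa, V = 90 L, T = 434.8 K.
Step 2 (isobaric): W = PΔV = (170.2 kPa)(38.2 − 90 L) = -8816 J.
W_total = 14994 − 8816 = 6178 J.

W_total ≈ 6.18 kJ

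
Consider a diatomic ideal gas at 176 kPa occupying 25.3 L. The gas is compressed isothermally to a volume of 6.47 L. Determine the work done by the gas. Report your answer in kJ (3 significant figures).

W ≈ -6.07 kJ

Isothermal: W = nRT ln(V₂/V₁) = P₁V₁ ln(V₂/V₁).
P₁V₁ = (176 kPa)(25.3 L) = 4453 J.
W = 4453 × ln(6.47/25.3) = 4453 × -1.364
W_by_gas = -6072 J.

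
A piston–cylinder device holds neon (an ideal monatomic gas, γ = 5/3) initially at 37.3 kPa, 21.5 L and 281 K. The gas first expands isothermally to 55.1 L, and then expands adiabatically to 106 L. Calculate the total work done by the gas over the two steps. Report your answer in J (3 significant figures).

Step 1 (isothermal): W = P₁V₁ ln(V₂/V₁) = (801.9) ln(55.1/21.5) = 754.7 J.
After step 1: P = 14.55 kPa, V = 55.1 L, T = 281 K.
Step 2 (adiabatic): W = (P₁V₁ − P₂V₂)/(γ−1) = (801.9 − 518.5)/0.667 = 425.2 J.
W_total = 754.7 + 425.2 = 1180 J.

W_total ≈ 1180 J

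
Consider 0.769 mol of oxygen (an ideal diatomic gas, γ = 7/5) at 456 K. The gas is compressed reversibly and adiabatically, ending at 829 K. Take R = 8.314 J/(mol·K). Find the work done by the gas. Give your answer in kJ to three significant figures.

W ≈ -5.96 kJ

Adiabatic ⇒ Q = 0, so W_by = −ΔU = nCᵥ(T₁ − T₂).
Cᵥ = 5R/2 = 20.79 J/(mol·K).
W = (0.769)(20.79)(456 − 829) = -5962 J.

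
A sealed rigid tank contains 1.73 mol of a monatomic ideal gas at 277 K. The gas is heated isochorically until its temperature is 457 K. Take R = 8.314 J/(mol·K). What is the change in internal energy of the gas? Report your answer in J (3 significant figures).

Constant volume ⇒ W = 0, so Q = ΔU = nCᵥΔT with Cᵥ = 3R/2 = 12.47 J/(mol·K).
ΔU = (1.73)(12.47)(457 − 277) = 3883 J.

ΔU ≈ 3880 J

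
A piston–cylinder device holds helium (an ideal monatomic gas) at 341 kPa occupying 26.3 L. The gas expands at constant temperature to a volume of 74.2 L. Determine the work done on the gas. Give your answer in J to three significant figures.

W ≈ -9300 J

Isothermal: W = nRT ln(V₂/V₁) = P₁V₁ ln(V₂/V₁).
P₁V₁ = (341 kPa)(26.3 L) = 8968 J.
W = 8968 × ln(74.2/26.3) = 8968 × 1.037
W_by_gas = 9302 J; work on gas = −W_by = -9302 J.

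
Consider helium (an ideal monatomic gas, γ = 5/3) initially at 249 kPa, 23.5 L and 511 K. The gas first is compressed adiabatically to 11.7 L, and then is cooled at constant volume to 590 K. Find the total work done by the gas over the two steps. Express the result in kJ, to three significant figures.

Step 1 (adiabatic): W = (P₁V₁ − P₂V₂)/(γ−1) = (5852 − 9315)/0.667 = -5195 J.
Step 2 (isochoric): W = 0 (constant volume).
W_total = -5195 + 0 = -5195 J.

W_total ≈ -5.20 kJ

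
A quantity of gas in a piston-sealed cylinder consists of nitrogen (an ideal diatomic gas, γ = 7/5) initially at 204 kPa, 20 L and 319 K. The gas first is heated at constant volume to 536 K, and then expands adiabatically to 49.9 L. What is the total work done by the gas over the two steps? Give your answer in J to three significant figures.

Step 1 (isochoric): W = 0 (constant volume).
After step 1: P = 342.8 kPa (V unchanged).
Step 2 (adiabatic): W = (P₁V₁ − P₂V₂)/(γ−1) = (6855 − 4756)/0.4 = 5250 J.
W_total = 0 + 5250 = 5250 J.

W_total ≈ 5250 J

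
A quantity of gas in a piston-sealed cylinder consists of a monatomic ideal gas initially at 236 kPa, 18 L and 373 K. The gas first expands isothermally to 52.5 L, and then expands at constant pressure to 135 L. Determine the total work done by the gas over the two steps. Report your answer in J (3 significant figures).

W_total ≈ 11200 J

Step 1 (isothermal): W = P₁V₁ ln(V₂/V₁) = (4248) ln(52.5/18) = 4547 J.
After step 1: P = 80.91 kPa, V = 52.5 L, T = 373 K.
Step 2 (isobaric): W = PΔV = (80.91 kPa)(135 − 52.5 L) = 6675 J.
W_total = 4547 + 6675 = 11223 J.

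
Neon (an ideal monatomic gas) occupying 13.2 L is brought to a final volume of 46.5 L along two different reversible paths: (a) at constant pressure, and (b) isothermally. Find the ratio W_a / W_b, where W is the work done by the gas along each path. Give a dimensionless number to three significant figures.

Path (a) isobaric: W = P₁(V₂ − V₁) → W_a/(P₁V₁) = 2.523.
Path (b) isothermal: W = P₁V₁ ln(V₂/V₁) → W_b/(P₁V₁) = 1.259.
W_a / W_b = 2.523 / 1.259 = 2.003.

W_a / W_b ≈ 2.00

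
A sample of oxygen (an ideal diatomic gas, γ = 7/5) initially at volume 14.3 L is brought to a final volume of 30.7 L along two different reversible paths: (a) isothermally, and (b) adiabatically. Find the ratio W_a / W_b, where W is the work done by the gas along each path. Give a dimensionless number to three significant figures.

W_a / W_b ≈ 1.16

Path (a) isothermal: W = P₁V₁ ln(V₂/V₁) → W_a/(P₁V₁) = 0.764.
Path (b) adiabatic: W = P₁V₁(1 − (V₁/V₂)^(γ−1))/(γ−1) → W_b/(P₁V₁) = 0.6583.
W_a / W_b = 0.764 / 0.6583 = 1.161.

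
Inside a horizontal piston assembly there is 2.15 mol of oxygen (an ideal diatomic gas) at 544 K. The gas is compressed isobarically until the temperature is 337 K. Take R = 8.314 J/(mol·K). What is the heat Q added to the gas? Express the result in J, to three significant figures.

Q ≈ -13000 J

Isobaric: W = nRΔT = (2.15)(8.314)(-207) = -3700 J.
ΔU = nCᵥΔT with Cᵥ = 5R/2: ΔU = (2.15)(20.79)(-207) = -9250 J.
Q = ΔU + W = -9250 − 3700 = -12951 J.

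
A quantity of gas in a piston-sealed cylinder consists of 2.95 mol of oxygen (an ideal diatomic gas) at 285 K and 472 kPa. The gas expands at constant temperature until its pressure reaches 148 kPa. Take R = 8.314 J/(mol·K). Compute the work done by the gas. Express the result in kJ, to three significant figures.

W ≈ 8.11 kJ

Isothermal process: W = nRT ln(V₂/V₁) = nRT ln(P₁/P₂).
W = (2.95)(8.314)(285) × ln(472/148)
  = 6990 × ln(3.189) = 6990 × 1.16
W_by_gas = 8107 J.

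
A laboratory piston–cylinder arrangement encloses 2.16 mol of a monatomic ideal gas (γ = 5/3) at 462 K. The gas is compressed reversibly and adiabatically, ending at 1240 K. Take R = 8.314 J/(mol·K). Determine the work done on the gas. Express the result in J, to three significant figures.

W ≈ 21000 J

Adiabatic ⇒ Q = 0, so W_by = −ΔU = nCᵥ(T₁ − T₂).
Cᵥ = 3R/2 = 12.47 J/(mol·K).
W = (2.16)(12.47)(462 − 1240) = -20957 J.
Work on gas = −W_by = 20957 J.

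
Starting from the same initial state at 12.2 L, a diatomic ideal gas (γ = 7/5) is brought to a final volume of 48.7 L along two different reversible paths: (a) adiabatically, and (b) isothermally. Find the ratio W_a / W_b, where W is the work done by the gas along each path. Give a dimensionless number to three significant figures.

W_a / W_b ≈ 0.768

Path (a) adiabatic: W = P₁V₁(1 − (V₁/V₂)^(γ−1))/(γ−1) → W_a/(P₁V₁) = 1.063.
Path (b) isothermal: W = P₁V₁ ln(V₂/V₁) → W_b/(P₁V₁) = 1.384.
W_a / W_b = 1.063 / 1.384 = 0.7679.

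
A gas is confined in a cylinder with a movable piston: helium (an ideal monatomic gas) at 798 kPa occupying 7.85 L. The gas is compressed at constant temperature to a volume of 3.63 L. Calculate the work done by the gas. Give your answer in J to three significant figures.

W ≈ -4830 J

Isothermal: W = nRT ln(V₂/V₁) = P₁V₁ ln(V₂/V₁).
P₁V₁ = (798 kPa)(7.85 L) = 6264 J.
W = 6264 × ln(3.63/7.85) = 6264 × -0.7713
W_by_gas = -4832 J.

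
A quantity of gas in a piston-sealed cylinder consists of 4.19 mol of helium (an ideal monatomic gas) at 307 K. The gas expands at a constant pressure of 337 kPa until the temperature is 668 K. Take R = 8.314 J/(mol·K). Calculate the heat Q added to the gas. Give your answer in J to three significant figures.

Q ≈ 31400 J

Isobaric: W = nRΔT = (4.19)(8.314)(361) = 12576 J.
ΔU = nCᵥΔT with Cᵥ = 3R/2: ΔU = (4.19)(12.47)(361) = 18864 J.
Q = ΔU + W = 18864 + 12576 = 31439 J.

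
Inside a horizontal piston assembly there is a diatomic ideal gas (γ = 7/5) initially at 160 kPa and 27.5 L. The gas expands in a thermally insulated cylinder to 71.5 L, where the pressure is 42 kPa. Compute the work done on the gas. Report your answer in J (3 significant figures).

W ≈ -3490 J

Adiabatic: W = (P₁V₁ − P₂V₂)/(γ − 1) with γ = 7/5.
P₁V₁ = 4400 J, P₂V₂ = 3003 J.
W = (4400 − 3003) / 0.4 = 3493 J.
Work on gas = −W_by = -3493 J.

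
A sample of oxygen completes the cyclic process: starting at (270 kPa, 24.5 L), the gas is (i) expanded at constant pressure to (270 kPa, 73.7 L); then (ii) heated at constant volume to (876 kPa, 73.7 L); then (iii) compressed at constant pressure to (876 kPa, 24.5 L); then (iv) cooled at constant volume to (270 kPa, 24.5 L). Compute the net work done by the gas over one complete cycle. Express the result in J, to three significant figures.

W_net ≈ -29800 J

Constant-volume legs do no work.
W(i) = (270)(73.7 − 24.5) = 13284 J; W(iii) = (876)(24.5 − 73.7) = -43099 J.
W_net = 13284 − 43099 = -29815 J (the counter-clockwise enclosed area).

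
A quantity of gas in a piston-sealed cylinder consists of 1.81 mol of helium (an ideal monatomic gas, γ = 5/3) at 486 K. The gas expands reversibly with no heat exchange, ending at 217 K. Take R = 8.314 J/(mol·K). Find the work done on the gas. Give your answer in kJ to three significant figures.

Adiabatic ⇒ Q = 0, so W_by = −ΔU = nCᵥ(T₁ − T₂).
Cᵥ = 3R/2 = 12.47 J/(mol·K).
W = (1.81)(12.47)(486 − 217) = 6072 J.
Work on gas = −W_by = -6072 J.

W ≈ -6.07 kJ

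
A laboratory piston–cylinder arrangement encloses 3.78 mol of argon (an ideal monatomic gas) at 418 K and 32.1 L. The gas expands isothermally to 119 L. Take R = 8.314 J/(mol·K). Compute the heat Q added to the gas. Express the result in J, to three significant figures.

Q ≈ 17200 J

Isothermal ⇒ ΔU = 0, so Q = W = nRT ln(V₂/V₁).
Q = (3.78)(8.314)(418) ln(119/32.1) = 13136 × 1.31 = 17212 J.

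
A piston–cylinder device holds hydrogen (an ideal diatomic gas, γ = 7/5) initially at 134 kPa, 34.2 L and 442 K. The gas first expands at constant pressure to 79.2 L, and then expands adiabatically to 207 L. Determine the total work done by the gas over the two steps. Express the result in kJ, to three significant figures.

Step 1 (isobaric): W = PΔV = (134 kPa)(79.2 − 34.2 L) = 6030 J.
After step 1: P = 134 kPa, V = 79.2 L, T = 1024 K.
Step 2 (adiabatic): W = (P₁V₁ − P₂V₂)/(γ−1) = (10613 − 7227)/0.4 = 8466 J.
W_total = 6030 + 8466 = 14496 J.

W_total ≈ 14.5 kJ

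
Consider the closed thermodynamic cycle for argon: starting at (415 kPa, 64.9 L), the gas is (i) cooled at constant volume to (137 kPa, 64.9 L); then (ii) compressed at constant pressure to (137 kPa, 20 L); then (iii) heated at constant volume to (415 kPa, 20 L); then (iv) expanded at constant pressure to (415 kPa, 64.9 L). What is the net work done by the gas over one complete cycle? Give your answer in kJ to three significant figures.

Constant-volume legs do no work.
W(ii) = (137)(20 − 64.9) = -6151 J; W(iv) = (415)(64.9 − 20) = 18634 J.
W_net = -6151 + 18634 = 12482 J (the clockwise enclosed area).

W_net ≈ 12.5 kJ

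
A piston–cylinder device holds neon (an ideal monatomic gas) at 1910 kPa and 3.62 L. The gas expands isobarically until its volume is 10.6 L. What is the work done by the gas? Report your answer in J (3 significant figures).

Isobaric: W = P ΔV.
W = (1910 kPa)(10.6 − 3.62 L) = (1910)(6.98) = 13332 J.

W ≈ 13300 J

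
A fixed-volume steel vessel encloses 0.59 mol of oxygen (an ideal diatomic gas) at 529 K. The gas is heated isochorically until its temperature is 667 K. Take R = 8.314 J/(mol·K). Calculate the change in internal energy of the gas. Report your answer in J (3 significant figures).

Constant volume ⇒ W = 0, so Q = ΔU = nCᵥΔT with Cᵥ = 5R/2 = 20.79 J/(mol·K).
ΔU = (0.59)(20.79)(667 − 529) = 1692 J.

ΔU ≈ 1690 J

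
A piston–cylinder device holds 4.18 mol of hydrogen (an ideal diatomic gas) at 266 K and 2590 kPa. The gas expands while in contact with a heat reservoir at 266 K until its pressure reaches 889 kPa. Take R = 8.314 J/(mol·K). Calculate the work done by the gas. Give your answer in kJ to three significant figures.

W ≈ 9.88 kJ

Isothermal process: W = nRT ln(V₂/V₁) = nRT ln(P₁/P₂).
W = (4.18)(8.314)(266) × ln(2590/889)
  = 9244 × ln(2.913) = 9244 × 1.069
W_by_gas = 9885 J.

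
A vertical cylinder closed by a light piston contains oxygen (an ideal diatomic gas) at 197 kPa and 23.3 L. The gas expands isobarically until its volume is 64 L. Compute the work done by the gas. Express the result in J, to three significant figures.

Isobaric: W = P ΔV.
W = (197 kPa)(64 − 23.3 L) = (197)(40.7) = 8018 J.

W ≈ 8020 J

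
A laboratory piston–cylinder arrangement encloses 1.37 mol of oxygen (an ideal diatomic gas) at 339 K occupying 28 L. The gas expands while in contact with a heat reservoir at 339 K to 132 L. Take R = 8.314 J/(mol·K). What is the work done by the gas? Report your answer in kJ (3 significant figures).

W ≈ 5.99 kJ

Isothermal: W = nRT ln(V₂/V₁).
W = (1.37)(8.314)(339) × ln(132/28)
  = 3861 × 1.551
W_by_gas = 5987 J.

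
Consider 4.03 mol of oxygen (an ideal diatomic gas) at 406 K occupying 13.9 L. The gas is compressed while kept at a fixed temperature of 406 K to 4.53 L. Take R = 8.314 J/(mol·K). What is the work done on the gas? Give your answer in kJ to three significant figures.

W ≈ 15.3 kJ

Isothermal: W = nRT ln(V₂/V₁).
W = (4.03)(8.314)(406) × ln(4.53/13.9)
  = 13603 × -1.121
W_by_gas = -15251 J; work on gas = −W_by = 15251 J.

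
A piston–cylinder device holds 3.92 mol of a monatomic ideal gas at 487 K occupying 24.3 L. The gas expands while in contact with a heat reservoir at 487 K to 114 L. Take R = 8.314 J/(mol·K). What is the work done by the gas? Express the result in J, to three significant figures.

W ≈ 24500 J

Isothermal: W = nRT ln(V₂/V₁).
W = (3.92)(8.314)(487) × ln(114/24.3)
  = 15872 × 1.546
W_by_gas = 24533 J.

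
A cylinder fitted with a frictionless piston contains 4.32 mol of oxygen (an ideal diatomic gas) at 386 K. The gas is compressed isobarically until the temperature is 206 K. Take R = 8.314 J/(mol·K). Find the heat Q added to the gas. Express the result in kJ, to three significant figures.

Q ≈ -22.6 kJ

Isobaric: W = nRΔT = (4.32)(8.314)(-180) = -6465 J.
ΔU = nCᵥΔT with Cᵥ = 5R/2: ΔU = (4.32)(20.79)(-180) = -16162 J.
Q = ΔU + W = -16162 − 6465 = -22627 J.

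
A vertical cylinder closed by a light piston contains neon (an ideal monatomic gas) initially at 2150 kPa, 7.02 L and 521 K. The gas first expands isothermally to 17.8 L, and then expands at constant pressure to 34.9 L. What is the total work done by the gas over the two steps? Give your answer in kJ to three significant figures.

Step 1 (isothermal): W = P₁V₁ ln(V₂/V₁) = (15093) ln(17.8/7.02) = 14043 J.
After step 1: P = 847.9 kPa, V = 17.8 L, T = 521 K.
Step 2 (isobaric): W = PΔV = (847.9 kPa)(34.9 − 17.8 L) = 14499 J.
W_total = 14043 + 14499 = 28543 J.

W_total ≈ 28.5 kJ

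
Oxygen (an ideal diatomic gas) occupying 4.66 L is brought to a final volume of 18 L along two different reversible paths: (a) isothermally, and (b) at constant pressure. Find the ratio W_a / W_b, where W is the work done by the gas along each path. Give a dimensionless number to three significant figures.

Path (a) isothermal: W = P₁V₁ ln(V₂/V₁) → W_a/(P₁V₁) = 1.351.
Path (b) isobaric: W = P₁(V₂ − V₁) → W_b/(P₁V₁) = 2.863.
W_a / W_b = 1.351 / 2.863 = 0.4721.

W_a / W_b ≈ 0.472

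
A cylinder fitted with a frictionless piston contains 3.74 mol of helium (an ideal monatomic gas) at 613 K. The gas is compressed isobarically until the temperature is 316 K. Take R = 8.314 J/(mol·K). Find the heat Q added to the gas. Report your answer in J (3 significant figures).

Q ≈ -23100 J

Isobaric: W = nRΔT = (3.74)(8.314)(-297) = -9235 J.
ΔU = nCᵥΔT with Cᵥ = 3R/2: ΔU = (3.74)(12.47)(-297) = -13853 J.
Q = ΔU + W = -13853 − 9235 = -23088 J.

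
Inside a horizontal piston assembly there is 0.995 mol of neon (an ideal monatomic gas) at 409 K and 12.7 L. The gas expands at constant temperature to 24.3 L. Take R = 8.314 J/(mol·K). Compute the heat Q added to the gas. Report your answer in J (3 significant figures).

Isothermal ⇒ ΔU = 0, so Q = W = nRT ln(V₂/V₁).
Q = (0.995)(8.314)(409) ln(24.3/12.7) = 3383 × 0.6489 = 2195 J.

Q ≈ 2200 J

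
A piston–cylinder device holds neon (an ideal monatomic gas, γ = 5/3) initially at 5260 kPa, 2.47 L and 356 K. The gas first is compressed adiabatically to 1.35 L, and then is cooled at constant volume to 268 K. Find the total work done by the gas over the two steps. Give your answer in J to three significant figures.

W_total ≈ -9660 J

Step 1 (adiabatic): W = (P₁V₁ − P₂V₂)/(γ−1) = (12992 − 19435)/0.667 = -9665 J.
Step 2 (isochoric): W = 0 (constant volume).
W_total = -9665 + 0 = -9665 J.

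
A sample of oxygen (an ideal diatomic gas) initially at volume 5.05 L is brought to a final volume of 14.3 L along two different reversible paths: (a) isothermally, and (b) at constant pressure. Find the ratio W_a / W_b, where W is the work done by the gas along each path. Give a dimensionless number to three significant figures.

Path (a) isothermal: W = P₁V₁ ln(V₂/V₁) → W_a/(P₁V₁) = 1.041.
Path (b) isobaric: W = P₁(V₂ − V₁) → W_b/(P₁V₁) = 1.832.
W_a / W_b = 1.041 / 1.832 = 0.5683.

W_a / W_b ≈ 0.568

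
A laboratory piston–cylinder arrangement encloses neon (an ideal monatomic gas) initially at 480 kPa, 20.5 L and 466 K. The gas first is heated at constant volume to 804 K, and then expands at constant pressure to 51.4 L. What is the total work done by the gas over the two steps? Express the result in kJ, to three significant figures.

Step 1 (isochoric): W = 0 (constant volume).
After step 1: P = 828.2 kPa (V unchanged).
Step 2 (isobaric): W = PΔV = (828.2 kPa)(51.4 − 20.5 L) = 25590 J.
W_total = 0 + 25590 = 25590 J.

W_total ≈ 25.6 kJ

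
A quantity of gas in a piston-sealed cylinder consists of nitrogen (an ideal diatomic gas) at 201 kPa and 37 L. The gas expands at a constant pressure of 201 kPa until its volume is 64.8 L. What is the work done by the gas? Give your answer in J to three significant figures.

Isobaric: W = P ΔV.
W = (201 kPa)(64.8 − 37 L) = (201)(27.8) = 5588 J.

W ≈ 5590 J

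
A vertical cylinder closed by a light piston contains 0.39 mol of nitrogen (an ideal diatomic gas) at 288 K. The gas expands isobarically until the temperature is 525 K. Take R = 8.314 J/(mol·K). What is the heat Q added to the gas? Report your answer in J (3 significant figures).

Q ≈ 2690 J

Isobaric: W = nRΔT = (0.39)(8.314)(237) = 768.5 J.
ΔU = nCᵥΔT with Cᵥ = 5R/2: ΔU = (0.39)(20.79)(237) = 1921 J.
Q = ΔU + W = 1921 + 768.5 = 2690 J.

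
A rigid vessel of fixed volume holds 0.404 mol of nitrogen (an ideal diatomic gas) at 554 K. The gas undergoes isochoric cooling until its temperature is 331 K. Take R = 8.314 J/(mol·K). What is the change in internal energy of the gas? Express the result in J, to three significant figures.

Constant volume ⇒ W = 0, so Q = ΔU = nCᵥΔT with Cᵥ = 5R/2 = 20.79 J/(mol·K).
ΔU = (0.404)(20.79)(331 − 554) = -1873 J.

ΔU ≈ -1870 J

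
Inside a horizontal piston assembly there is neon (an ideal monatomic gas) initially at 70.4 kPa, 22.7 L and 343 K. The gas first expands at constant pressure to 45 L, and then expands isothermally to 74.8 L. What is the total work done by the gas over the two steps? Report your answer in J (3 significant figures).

W_total ≈ 3180 J

Step 1 (isobaric): W = PΔV = (70.4 kPa)(45 − 22.7 L) = 1570 J.
After step 1: P = 70.4 kPa, V = 45 L, T = 680 K.
Step 2 (isothermal): W = P₁V₁ ln(V₂/V₁) = (3168) ln(74.8/45) = 1610 J.
W_total = 1570 + 1610 = 3180 J.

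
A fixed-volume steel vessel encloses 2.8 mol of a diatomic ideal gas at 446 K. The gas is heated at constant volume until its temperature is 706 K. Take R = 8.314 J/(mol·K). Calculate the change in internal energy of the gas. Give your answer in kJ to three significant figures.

ΔU ≈ 15.1 kJ

Constant volume ⇒ W = 0, so Q = ΔU = nCᵥΔT with Cᵥ = 5R/2 = 20.79 J/(mol·K).
ΔU = (2.8)(20.79)(706 − 446) = 15131 J.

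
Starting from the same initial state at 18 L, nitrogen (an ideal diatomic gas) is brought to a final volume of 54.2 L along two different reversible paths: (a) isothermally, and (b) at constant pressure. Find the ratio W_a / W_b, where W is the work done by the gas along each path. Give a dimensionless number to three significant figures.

W_a / W_b ≈ 0.548

Path (a) isothermal: W = P₁V₁ ln(V₂/V₁) → W_a/(P₁V₁) = 1.102.
Path (b) isobaric: W = P₁(V₂ − V₁) → W_b/(P₁V₁) = 2.011.
W_a / W_b = 1.102 / 2.011 = 0.5481.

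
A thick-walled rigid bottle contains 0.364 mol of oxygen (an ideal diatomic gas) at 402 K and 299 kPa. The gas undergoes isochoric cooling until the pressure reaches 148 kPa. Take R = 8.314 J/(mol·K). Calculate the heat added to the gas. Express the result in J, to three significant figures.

Constant volume ⇒ W = 0, so Q = ΔU = nCᵥΔT with Cᵥ = 5R/2 = 20.79 J/(mol·K).
At constant V, T₂/T₁ = P₂/P₁ ⇒ ΔT = T₁(P₂/P₁ − 1) = 402·(148/299 − 1) = -203 K.
ΔU = (0.364)(20.79)(-203) = -1536 J.

Q ≈ -1540 J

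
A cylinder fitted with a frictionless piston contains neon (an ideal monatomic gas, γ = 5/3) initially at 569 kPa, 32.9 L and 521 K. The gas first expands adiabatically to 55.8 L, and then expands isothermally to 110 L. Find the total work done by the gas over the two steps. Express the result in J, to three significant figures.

W_total ≈ 17300 J

Step 1 (adiabatic): W = (P₁V₁ − P₂V₂)/(γ−1) = (18720 − 13163)/0.667 = 8336 J.
After step 1: P = 235.9 kPa, V = 55.8 L, T = 366.3 K.
Step 2 (isothermal): W = P₁V₁ ln(V₂/V₁) = (13163) ln(110/55.8) = 8934 J.
W_total = 8336 + 8934 = 17270 J.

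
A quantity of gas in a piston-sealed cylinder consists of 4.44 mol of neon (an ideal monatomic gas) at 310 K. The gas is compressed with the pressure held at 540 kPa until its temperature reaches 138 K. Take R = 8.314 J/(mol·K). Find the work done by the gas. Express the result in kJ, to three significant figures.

Isobaric: W = P ΔV = nR ΔT.
W = (4.44)(8.314)(138 − 310) = -6349 J.

W ≈ -6.35 kJ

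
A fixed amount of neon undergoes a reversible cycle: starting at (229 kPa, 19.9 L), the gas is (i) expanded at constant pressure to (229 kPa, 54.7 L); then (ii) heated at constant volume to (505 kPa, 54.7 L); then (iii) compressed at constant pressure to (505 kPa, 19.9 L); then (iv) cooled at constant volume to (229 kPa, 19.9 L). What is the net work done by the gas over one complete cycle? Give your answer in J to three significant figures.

W_net ≈ -9600 J

Constant-volume legs do no work.
W(i) = (229)(54.7 − 19.9) = 7969 J; W(iii) = (505)(19.9 − 54.7) = -17574 J.
W_net = 7969 − 17574 = -9605 J (the counter-clockwise enclosed area).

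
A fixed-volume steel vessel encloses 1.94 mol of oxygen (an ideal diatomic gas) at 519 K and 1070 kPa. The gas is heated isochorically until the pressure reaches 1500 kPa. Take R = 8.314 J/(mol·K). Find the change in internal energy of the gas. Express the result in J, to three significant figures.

Constant volume ⇒ W = 0, so Q = ΔU = nCᵥΔT with Cᵥ = 5R/2 = 20.79 J/(mol·K).
At constant V, T₂/T₁ = P₂/P₁ ⇒ ΔT = T₁(P₂/P₁ − 1) = 519·(1500/1070 − 1) = 208.6 K.
ΔU = (1.94)(20.79)(208.6) = 8410 J.

ΔU ≈ 8410 J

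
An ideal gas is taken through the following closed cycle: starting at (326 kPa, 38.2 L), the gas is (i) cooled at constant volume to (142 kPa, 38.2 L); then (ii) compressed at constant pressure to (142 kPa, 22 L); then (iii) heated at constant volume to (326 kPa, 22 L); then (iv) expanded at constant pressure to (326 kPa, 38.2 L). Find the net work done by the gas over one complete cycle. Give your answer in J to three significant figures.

Constant-volume legs do no work.
W(ii) = (142)(22 − 38.2) = -2300 J; W(iv) = (326)(38.2 − 22) = 5281 J.
W_net = -2300 + 5281 = 2981 J (the clockwise enclosed area).

W_net ≈ 2980 J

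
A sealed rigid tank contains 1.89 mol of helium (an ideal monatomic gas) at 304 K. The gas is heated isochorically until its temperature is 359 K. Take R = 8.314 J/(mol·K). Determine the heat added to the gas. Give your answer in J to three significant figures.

Constant volume ⇒ W = 0, so Q = ΔU = nCᵥΔT with Cᵥ = 3R/2 = 12.47 J/(mol·K).
ΔU = (1.89)(12.47)(359 − 304) = 1296 J.

Q ≈ 1300 J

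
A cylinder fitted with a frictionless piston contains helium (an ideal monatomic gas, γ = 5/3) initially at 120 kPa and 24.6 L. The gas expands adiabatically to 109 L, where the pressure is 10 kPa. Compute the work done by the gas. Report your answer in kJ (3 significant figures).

W ≈ 2.79 kJ

Adiabatic: W = (P₁V₁ − P₂V₂)/(γ − 1) with γ = 5/3.
P₁V₁ = 2952 J, P₂V₂ = 1090 J.
W = (2952 − 1090) / 0.6667 = 2793 J.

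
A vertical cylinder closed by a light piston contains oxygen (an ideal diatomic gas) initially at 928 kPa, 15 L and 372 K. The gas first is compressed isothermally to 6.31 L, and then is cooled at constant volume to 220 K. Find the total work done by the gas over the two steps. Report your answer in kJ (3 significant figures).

Step 1 (isothermal): W = P₁V₁ ln(V₂/V₁) = (13920) ln(6.31/15) = -12054 J.
Step 2 (isochoric): W = 0 (constant volume).
W_total = -12054 + 0 = -12054 J.

W_total ≈ -12.1 kJ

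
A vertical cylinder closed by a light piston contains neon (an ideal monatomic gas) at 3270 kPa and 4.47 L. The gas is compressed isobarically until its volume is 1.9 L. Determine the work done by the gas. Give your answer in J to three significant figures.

W ≈ -8400 J

Isobaric: W = P ΔV.
W = (3270 kPa)(1.9 − 4.47 L) = (3270)(-2.57) = -8404 J.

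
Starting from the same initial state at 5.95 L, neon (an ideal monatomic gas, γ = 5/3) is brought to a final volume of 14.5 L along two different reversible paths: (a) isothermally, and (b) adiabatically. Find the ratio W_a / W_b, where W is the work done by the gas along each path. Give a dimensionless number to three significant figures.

W_a / W_b ≈ 1.33

Path (a) isothermal: W = P₁V₁ ln(V₂/V₁) → W_a/(P₁V₁) = 0.8908.
Path (b) adiabatic: W = P₁V₁(1 − (V₁/V₂)^(γ−1))/(γ−1) → W_b/(P₁V₁) = 0.6717.
W_a / W_b = 0.8908 / 0.6717 = 1.326.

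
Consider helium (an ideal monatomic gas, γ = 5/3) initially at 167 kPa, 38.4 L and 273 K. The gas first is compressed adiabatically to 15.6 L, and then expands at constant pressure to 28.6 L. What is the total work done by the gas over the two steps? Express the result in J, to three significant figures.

W_total ≈ 1830 J

Step 1 (adiabatic): W = (P₁V₁ − P₂V₂)/(γ−1) = (6413 − 11691)/0.667 = -7917 J.
After step 1: P = 749.4 kPa, V = 15.6 L, T = 497.7 K.
Step 2 (isobaric): W = PΔV = (749.4 kPa)(28.6 − 15.6 L) = 9743 J.
W_total = -7917 + 9743 = 1825 J.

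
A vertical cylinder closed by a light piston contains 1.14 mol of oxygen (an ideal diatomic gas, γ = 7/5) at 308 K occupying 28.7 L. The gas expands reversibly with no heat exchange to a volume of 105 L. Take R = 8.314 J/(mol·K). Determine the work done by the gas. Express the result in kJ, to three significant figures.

Adiabatic: TV^(γ−1) = const with γ = 7/5.
T₂ = T₁ (V₁/V₂)^(γ−1) = 308 × (28.7/105)^0.4 = 308 × 0.5952 = 183.3 K.
W_by = nCᵥ(T₁ − T₂) = (1.14)(20.79)(308 − 183.3) = 2954 J.

W ≈ 2.95 kJ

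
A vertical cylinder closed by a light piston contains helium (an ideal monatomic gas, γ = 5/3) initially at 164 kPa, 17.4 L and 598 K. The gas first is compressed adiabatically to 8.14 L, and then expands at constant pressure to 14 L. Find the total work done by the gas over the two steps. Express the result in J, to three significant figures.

W_total ≈ 586 J

Step 1 (adiabatic): W = (P₁V₁ − P₂V₂)/(γ−1) = (2854 − 4735)/0.667 = -2822 J.
After step 1: P = 581.7 kPa, V = 8.14 L, T = 992.3 K.
Step 2 (isobaric): W = PΔV = (581.7 kPa)(14 − 8.14 L) = 3409 J.
W_total = -2822 + 3409 = 586.4 J.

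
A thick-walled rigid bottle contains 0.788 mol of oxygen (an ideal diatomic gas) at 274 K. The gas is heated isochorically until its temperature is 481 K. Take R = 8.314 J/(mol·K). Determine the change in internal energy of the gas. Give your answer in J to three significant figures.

ΔU ≈ 3390 J

Constant volume ⇒ W = 0, so Q = ΔU = nCᵥΔT with Cᵥ = 5R/2 = 20.79 J/(mol·K).
ΔU = (0.788)(20.79)(481 − 274) = 3390 J.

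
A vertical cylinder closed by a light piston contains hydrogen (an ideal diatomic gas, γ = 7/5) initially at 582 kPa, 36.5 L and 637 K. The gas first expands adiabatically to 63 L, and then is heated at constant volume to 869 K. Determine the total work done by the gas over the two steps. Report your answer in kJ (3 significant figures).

Step 1 (adiabatic): W = (P₁V₁ − P₂V₂)/(γ−1) = (21243 − 17076)/0.4 = 10416 J.
Step 2 (isochoric): W = 0 (constant volume).
W_total = 10416 + 0 = 10416 J.

W_total ≈ 10.4 kJ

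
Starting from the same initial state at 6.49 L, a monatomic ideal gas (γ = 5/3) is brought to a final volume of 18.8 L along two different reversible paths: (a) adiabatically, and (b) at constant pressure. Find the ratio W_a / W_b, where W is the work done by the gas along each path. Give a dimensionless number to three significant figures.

W_a / W_b ≈ 0.402

Path (a) adiabatic: W = P₁V₁(1 − (V₁/V₂)^(γ−1))/(γ−1) → W_a/(P₁V₁) = 0.7618.
Path (b) isobaric: W = P₁(V₂ − V₁) → W_b/(P₁V₁) = 1.897.
W_a / W_b = 0.7618 / 1.897 = 0.4017.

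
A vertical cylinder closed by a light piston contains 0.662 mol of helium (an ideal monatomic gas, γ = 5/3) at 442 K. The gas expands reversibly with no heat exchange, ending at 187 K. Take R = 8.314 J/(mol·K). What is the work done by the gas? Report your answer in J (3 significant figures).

W ≈ 2110 J

Adiabatic ⇒ Q = 0, so W_by = −ΔU = nCᵥ(T₁ − T₂).
Cᵥ = 3R/2 = 12.47 J/(mol·K).
W = (0.662)(12.47)(442 − 187) = 2105 J.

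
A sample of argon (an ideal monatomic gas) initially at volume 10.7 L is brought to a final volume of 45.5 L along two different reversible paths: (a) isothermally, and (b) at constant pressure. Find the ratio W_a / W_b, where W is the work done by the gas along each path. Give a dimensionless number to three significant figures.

W_a / W_b ≈ 0.445

Path (a) isothermal: W = P₁V₁ ln(V₂/V₁) → W_a/(P₁V₁) = 1.447.
Path (b) isobaric: W = P₁(V₂ − V₁) → W_b/(P₁V₁) = 3.252.
W_a / W_b = 1.447 / 3.252 = 0.4451.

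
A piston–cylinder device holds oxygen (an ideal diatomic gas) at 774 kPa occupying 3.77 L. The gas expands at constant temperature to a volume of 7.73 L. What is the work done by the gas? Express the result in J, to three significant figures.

W ≈ 2100 J

Isothermal: W = nRT ln(V₂/V₁) = P₁V₁ ln(V₂/V₁).
P₁V₁ = (774 kPa)(3.77 L) = 2918 J.
W = 2918 × ln(7.73/3.77) = 2918 × 0.718
W_by_gas = 2095 J.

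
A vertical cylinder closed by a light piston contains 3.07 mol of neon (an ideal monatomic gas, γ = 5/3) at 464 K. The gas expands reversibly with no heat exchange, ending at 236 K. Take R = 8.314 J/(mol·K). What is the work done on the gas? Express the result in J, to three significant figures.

Adiabatic ⇒ Q = 0, so W_by = −ΔU = nCᵥ(T₁ − T₂).
Cᵥ = 3R/2 = 12.47 J/(mol·K).
W = (3.07)(12.47)(464 − 236) = 8729 J.
Work on gas = −W_by = -8729 J.

W ≈ -8730 J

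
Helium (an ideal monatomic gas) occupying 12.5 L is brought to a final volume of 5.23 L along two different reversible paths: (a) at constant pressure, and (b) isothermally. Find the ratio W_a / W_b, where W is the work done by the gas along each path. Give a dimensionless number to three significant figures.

Path (a) isobaric: W = P₁(V₂ − V₁) → W_a/(P₁V₁) = -0.5816.
Path (b) isothermal: W = P₁V₁ ln(V₂/V₁) → W_b/(P₁V₁) = -0.8713.
W_a / W_b = -0.5816 / -0.8713 = 0.6675.

W_a / W_b ≈ 0.667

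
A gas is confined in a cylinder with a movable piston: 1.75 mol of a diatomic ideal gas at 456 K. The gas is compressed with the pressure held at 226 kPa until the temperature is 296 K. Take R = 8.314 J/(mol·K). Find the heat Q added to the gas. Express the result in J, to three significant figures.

Isobaric: W = nRΔT = (1.75)(8.314)(-160) = -2328 J.
ΔU = nCᵥΔT with Cᵥ = 5R/2: ΔU = (1.75)(20.79)(-160) = -5820 J.
Q = ΔU + W = -5820 − 2328 = -8148 J.

Q ≈ -8150 J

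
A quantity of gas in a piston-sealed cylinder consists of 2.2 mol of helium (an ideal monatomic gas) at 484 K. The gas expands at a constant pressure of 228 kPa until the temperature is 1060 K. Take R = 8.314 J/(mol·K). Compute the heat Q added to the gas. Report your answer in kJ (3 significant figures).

Isobaric: W = nRΔT = (2.2)(8.314)(576) = 10536 J.
ΔU = nCᵥΔT with Cᵥ = 3R/2: ΔU = (2.2)(12.47)(576) = 15803 J.
Q = ΔU + W = 15803 + 10536 = 26339 J.

Q ≈ 26.3 kJ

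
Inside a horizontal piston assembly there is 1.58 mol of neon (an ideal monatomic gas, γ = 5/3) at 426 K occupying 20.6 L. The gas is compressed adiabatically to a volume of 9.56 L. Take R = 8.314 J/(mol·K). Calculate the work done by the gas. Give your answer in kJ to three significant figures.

W ≈ -5.61 kJ

Adiabatic: TV^(γ−1) = const with γ = 5/3.
T₂ = T₁ (V₁/V₂)^(γ−1) = 426 × (20.6/9.56)^0.667 = 426 × 1.668 = 710.7 K.
W_by = nCᵥ(T₁ − T₂) = (1.58)(12.47)(426 − 710.7) = -5610 J.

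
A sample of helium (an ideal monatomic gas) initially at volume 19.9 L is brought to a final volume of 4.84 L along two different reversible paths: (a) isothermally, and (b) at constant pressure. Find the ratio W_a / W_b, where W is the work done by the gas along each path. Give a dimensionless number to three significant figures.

W_a / W_b ≈ 1.87

Path (a) isothermal: W = P₁V₁ ln(V₂/V₁) → W_a/(P₁V₁) = -1.414.
Path (b) isobaric: W = P₁(V₂ − V₁) → W_b/(P₁V₁) = -0.7568.
W_a / W_b = -1.414 / -0.7568 = 1.868.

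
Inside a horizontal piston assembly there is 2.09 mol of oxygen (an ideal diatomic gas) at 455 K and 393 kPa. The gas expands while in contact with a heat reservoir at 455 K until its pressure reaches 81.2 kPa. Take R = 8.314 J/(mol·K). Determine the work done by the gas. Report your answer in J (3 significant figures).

Isothermal process: W = nRT ln(V₂/V₁) = nRT ln(P₁/P₂).
W = (2.09)(8.314)(455) × ln(393/81.2)
  = 7906 × ln(4.84) = 7906 × 1.577
W_by_gas = 12467 J.

W ≈ 12500 J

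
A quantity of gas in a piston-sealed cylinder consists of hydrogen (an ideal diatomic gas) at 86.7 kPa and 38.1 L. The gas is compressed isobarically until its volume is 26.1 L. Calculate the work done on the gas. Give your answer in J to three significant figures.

Isobaric: W = P ΔV.
W = (86.7 kPa)(26.1 − 38.1 L) = (86.7)(-12) = -1040 J.
Work on gas = −W_by = 1040 J.

W ≈ 1040 J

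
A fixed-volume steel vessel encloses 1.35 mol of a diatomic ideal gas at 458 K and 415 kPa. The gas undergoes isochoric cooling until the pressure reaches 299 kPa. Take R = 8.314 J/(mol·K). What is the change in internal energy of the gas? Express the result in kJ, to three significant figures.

ΔU ≈ -3.59 kJ

Constant volume ⇒ W = 0, so Q = ΔU = nCᵥΔT with Cᵥ = 5R/2 = 20.79 J/(mol·K).
At constant V, T₂/T₁ = P₂/P₁ ⇒ ΔT = T₁(P₂/P₁ − 1) = 458·(299/415 − 1) = -128 K.
ΔU = (1.35)(20.79)(-128) = -3592 J.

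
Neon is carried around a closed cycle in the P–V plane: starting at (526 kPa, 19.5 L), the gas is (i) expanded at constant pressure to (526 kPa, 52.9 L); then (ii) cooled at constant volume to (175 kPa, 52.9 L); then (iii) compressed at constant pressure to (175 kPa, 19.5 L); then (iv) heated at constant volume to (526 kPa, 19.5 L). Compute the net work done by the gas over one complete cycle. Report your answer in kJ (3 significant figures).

W_net ≈ 11.7 kJ

Constant-volume legs do no work.
W(i) = (526)(52.9 − 19.5) = 17568 J; W(iii) = (175)(19.5 − 52.9) = -5845 J.
W_net = 17568 − 5845 = 11723 J (the clockwise enclosed area).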